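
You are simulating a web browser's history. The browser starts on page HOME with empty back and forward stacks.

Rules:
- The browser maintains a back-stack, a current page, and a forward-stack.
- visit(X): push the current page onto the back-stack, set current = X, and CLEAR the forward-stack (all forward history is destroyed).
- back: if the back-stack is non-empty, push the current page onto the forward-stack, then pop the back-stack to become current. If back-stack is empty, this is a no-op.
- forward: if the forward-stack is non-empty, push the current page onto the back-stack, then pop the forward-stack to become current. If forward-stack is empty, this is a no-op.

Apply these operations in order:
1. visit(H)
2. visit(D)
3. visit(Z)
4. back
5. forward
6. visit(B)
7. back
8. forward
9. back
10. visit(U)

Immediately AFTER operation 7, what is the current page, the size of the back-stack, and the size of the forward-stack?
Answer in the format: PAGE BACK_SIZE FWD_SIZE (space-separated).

After 1 (visit(H)): cur=H back=1 fwd=0
After 2 (visit(D)): cur=D back=2 fwd=0
After 3 (visit(Z)): cur=Z back=3 fwd=0
After 4 (back): cur=D back=2 fwd=1
After 5 (forward): cur=Z back=3 fwd=0
After 6 (visit(B)): cur=B back=4 fwd=0
After 7 (back): cur=Z back=3 fwd=1

Z 3 1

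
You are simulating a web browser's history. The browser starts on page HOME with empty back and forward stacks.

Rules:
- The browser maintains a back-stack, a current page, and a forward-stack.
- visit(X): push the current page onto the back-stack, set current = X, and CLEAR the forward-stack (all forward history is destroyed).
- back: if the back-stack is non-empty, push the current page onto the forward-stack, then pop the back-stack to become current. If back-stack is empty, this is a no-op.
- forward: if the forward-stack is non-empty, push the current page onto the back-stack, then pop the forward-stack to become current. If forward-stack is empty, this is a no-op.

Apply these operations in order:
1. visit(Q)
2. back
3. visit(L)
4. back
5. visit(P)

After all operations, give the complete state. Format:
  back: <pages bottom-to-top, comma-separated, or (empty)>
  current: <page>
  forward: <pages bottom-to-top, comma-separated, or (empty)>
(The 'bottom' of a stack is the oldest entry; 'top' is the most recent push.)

After 1 (visit(Q)): cur=Q back=1 fwd=0
After 2 (back): cur=HOME back=0 fwd=1
After 3 (visit(L)): cur=L back=1 fwd=0
After 4 (back): cur=HOME back=0 fwd=1
After 5 (visit(P)): cur=P back=1 fwd=0

Answer: back: HOME
current: P
forward: (empty)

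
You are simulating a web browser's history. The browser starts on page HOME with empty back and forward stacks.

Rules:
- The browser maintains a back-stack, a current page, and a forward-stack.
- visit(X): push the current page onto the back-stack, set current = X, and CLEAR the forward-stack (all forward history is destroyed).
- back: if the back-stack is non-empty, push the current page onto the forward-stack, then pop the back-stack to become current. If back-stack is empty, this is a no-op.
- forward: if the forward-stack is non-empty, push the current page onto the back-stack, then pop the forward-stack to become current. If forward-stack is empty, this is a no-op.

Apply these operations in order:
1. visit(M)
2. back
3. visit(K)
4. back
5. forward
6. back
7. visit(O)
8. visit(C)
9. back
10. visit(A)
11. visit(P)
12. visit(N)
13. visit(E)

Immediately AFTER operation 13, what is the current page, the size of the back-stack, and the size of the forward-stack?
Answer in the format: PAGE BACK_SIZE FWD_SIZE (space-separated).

After 1 (visit(M)): cur=M back=1 fwd=0
After 2 (back): cur=HOME back=0 fwd=1
After 3 (visit(K)): cur=K back=1 fwd=0
After 4 (back): cur=HOME back=0 fwd=1
After 5 (forward): cur=K back=1 fwd=0
After 6 (back): cur=HOME back=0 fwd=1
After 7 (visit(O)): cur=O back=1 fwd=0
After 8 (visit(C)): cur=C back=2 fwd=0
After 9 (back): cur=O back=1 fwd=1
After 10 (visit(A)): cur=A back=2 fwd=0
After 11 (visit(P)): cur=P back=3 fwd=0
After 12 (visit(N)): cur=N back=4 fwd=0
After 13 (visit(E)): cur=E back=5 fwd=0

E 5 0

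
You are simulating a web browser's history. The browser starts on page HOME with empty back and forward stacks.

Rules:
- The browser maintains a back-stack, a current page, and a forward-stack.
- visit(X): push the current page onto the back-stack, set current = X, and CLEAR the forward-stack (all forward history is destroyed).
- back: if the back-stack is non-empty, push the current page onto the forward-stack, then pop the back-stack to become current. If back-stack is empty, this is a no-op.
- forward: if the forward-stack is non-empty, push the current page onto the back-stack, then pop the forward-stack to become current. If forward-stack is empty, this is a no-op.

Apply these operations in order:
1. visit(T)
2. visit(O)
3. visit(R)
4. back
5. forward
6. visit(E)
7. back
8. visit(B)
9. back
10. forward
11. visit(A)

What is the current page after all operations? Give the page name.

After 1 (visit(T)): cur=T back=1 fwd=0
After 2 (visit(O)): cur=O back=2 fwd=0
After 3 (visit(R)): cur=R back=3 fwd=0
After 4 (back): cur=O back=2 fwd=1
After 5 (forward): cur=R back=3 fwd=0
After 6 (visit(E)): cur=E back=4 fwd=0
After 7 (back): cur=R back=3 fwd=1
After 8 (visit(B)): cur=B back=4 fwd=0
After 9 (back): cur=R back=3 fwd=1
After 10 (forward): cur=B back=4 fwd=0
After 11 (visit(A)): cur=A back=5 fwd=0

Answer: A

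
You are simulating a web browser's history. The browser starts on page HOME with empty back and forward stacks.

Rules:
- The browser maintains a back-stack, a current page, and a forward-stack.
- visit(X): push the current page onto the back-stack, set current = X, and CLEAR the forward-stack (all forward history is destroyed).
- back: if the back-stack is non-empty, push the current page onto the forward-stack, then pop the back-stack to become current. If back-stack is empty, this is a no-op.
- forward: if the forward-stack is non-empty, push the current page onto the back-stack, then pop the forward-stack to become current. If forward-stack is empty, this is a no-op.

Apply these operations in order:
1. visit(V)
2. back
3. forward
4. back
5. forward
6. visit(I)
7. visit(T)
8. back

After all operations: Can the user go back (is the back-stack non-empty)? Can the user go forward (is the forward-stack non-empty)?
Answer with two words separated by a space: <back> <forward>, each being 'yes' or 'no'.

Answer: yes yes

Derivation:
After 1 (visit(V)): cur=V back=1 fwd=0
After 2 (back): cur=HOME back=0 fwd=1
After 3 (forward): cur=V back=1 fwd=0
After 4 (back): cur=HOME back=0 fwd=1
After 5 (forward): cur=V back=1 fwd=0
After 6 (visit(I)): cur=I back=2 fwd=0
After 7 (visit(T)): cur=T back=3 fwd=0
After 8 (back): cur=I back=2 fwd=1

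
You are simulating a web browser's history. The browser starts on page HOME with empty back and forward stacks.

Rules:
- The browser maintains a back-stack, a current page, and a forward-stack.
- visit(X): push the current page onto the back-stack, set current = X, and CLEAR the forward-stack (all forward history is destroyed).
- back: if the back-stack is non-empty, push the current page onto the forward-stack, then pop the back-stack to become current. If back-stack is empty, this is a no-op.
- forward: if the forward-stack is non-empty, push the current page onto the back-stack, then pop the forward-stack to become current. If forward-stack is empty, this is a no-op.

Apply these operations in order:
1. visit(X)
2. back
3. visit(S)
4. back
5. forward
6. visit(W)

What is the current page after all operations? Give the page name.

After 1 (visit(X)): cur=X back=1 fwd=0
After 2 (back): cur=HOME back=0 fwd=1
After 3 (visit(S)): cur=S back=1 fwd=0
After 4 (back): cur=HOME back=0 fwd=1
After 5 (forward): cur=S back=1 fwd=0
After 6 (visit(W)): cur=W back=2 fwd=0

Answer: W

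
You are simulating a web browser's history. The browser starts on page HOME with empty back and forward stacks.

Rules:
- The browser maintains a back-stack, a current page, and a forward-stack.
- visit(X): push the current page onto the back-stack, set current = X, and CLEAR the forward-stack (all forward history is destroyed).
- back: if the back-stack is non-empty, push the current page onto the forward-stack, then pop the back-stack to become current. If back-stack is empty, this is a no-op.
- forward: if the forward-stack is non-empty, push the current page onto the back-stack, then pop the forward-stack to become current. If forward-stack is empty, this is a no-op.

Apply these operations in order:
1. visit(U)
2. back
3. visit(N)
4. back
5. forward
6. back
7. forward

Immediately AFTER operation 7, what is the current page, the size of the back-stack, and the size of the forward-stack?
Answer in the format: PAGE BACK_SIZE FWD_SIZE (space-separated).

After 1 (visit(U)): cur=U back=1 fwd=0
After 2 (back): cur=HOME back=0 fwd=1
After 3 (visit(N)): cur=N back=1 fwd=0
After 4 (back): cur=HOME back=0 fwd=1
After 5 (forward): cur=N back=1 fwd=0
After 6 (back): cur=HOME back=0 fwd=1
After 7 (forward): cur=N back=1 fwd=0

N 1 0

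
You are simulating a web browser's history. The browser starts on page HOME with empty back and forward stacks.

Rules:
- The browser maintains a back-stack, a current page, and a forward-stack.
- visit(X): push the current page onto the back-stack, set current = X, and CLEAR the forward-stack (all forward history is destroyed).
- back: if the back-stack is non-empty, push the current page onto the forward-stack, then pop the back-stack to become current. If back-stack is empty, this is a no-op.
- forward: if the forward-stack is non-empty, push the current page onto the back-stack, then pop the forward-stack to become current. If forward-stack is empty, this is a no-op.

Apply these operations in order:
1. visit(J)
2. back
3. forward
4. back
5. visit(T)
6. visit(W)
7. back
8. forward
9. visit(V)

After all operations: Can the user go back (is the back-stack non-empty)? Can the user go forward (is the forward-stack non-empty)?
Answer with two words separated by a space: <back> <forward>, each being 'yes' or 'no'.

After 1 (visit(J)): cur=J back=1 fwd=0
After 2 (back): cur=HOME back=0 fwd=1
After 3 (forward): cur=J back=1 fwd=0
After 4 (back): cur=HOME back=0 fwd=1
After 5 (visit(T)): cur=T back=1 fwd=0
After 6 (visit(W)): cur=W back=2 fwd=0
After 7 (back): cur=T back=1 fwd=1
After 8 (forward): cur=W back=2 fwd=0
After 9 (visit(V)): cur=V back=3 fwd=0

Answer: yes no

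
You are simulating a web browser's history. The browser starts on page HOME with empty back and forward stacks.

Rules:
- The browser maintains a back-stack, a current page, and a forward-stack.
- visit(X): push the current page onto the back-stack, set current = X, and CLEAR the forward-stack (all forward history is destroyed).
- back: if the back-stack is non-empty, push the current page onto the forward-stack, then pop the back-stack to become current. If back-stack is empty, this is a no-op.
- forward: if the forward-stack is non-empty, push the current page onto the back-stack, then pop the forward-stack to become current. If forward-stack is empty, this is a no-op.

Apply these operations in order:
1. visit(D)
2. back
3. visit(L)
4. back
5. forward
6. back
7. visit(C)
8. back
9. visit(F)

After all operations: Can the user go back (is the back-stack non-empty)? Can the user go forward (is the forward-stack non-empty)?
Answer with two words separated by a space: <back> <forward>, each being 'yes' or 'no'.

Answer: yes no

Derivation:
After 1 (visit(D)): cur=D back=1 fwd=0
After 2 (back): cur=HOME back=0 fwd=1
After 3 (visit(L)): cur=L back=1 fwd=0
After 4 (back): cur=HOME back=0 fwd=1
After 5 (forward): cur=L back=1 fwd=0
After 6 (back): cur=HOME back=0 fwd=1
After 7 (visit(C)): cur=C back=1 fwd=0
After 8 (back): cur=HOME back=0 fwd=1
After 9 (visit(F)): cur=F back=1 fwd=0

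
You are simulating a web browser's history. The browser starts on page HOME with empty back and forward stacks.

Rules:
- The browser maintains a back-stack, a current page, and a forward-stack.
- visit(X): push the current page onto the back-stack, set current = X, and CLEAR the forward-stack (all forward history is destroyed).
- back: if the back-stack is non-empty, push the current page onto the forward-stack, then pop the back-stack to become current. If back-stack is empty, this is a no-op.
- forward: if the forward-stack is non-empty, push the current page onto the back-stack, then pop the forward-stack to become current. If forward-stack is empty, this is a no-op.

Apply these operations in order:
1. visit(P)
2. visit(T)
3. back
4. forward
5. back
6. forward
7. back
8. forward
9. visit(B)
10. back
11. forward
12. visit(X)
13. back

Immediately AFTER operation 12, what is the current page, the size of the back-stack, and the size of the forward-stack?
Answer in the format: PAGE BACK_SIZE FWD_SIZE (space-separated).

After 1 (visit(P)): cur=P back=1 fwd=0
After 2 (visit(T)): cur=T back=2 fwd=0
After 3 (back): cur=P back=1 fwd=1
After 4 (forward): cur=T back=2 fwd=0
After 5 (back): cur=P back=1 fwd=1
After 6 (forward): cur=T back=2 fwd=0
After 7 (back): cur=P back=1 fwd=1
After 8 (forward): cur=T back=2 fwd=0
After 9 (visit(B)): cur=B back=3 fwd=0
After 10 (back): cur=T back=2 fwd=1
After 11 (forward): cur=B back=3 fwd=0
After 12 (visit(X)): cur=X back=4 fwd=0

X 4 0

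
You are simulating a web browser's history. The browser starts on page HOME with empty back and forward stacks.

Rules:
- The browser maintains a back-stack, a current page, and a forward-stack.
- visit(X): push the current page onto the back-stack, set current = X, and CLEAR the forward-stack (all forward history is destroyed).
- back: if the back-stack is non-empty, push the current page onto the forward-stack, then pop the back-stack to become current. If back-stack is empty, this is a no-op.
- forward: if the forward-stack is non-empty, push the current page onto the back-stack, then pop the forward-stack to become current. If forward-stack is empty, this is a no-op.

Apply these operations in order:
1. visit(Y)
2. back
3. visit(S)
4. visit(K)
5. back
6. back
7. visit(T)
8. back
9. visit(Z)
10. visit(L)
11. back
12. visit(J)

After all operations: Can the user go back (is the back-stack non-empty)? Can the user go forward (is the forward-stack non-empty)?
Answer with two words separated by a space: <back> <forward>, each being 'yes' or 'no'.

Answer: yes no

Derivation:
After 1 (visit(Y)): cur=Y back=1 fwd=0
After 2 (back): cur=HOME back=0 fwd=1
After 3 (visit(S)): cur=S back=1 fwd=0
After 4 (visit(K)): cur=K back=2 fwd=0
After 5 (back): cur=S back=1 fwd=1
After 6 (back): cur=HOME back=0 fwd=2
After 7 (visit(T)): cur=T back=1 fwd=0
After 8 (back): cur=HOME back=0 fwd=1
After 9 (visit(Z)): cur=Z back=1 fwd=0
After 10 (visit(L)): cur=L back=2 fwd=0
After 11 (back): cur=Z back=1 fwd=1
After 12 (visit(J)): cur=J back=2 fwd=0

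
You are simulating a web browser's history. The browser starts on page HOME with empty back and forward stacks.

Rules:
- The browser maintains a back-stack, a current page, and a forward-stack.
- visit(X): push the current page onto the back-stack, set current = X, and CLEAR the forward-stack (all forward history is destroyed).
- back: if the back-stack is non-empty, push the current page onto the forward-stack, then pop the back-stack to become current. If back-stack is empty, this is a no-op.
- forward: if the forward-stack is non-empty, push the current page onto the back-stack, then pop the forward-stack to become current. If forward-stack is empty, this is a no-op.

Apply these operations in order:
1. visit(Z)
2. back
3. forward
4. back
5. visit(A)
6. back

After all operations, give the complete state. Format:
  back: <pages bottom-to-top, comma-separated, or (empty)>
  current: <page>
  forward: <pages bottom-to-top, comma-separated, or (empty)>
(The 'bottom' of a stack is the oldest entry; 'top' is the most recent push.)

After 1 (visit(Z)): cur=Z back=1 fwd=0
After 2 (back): cur=HOME back=0 fwd=1
After 3 (forward): cur=Z back=1 fwd=0
After 4 (back): cur=HOME back=0 fwd=1
After 5 (visit(A)): cur=A back=1 fwd=0
After 6 (back): cur=HOME back=0 fwd=1

Answer: back: (empty)
current: HOME
forward: A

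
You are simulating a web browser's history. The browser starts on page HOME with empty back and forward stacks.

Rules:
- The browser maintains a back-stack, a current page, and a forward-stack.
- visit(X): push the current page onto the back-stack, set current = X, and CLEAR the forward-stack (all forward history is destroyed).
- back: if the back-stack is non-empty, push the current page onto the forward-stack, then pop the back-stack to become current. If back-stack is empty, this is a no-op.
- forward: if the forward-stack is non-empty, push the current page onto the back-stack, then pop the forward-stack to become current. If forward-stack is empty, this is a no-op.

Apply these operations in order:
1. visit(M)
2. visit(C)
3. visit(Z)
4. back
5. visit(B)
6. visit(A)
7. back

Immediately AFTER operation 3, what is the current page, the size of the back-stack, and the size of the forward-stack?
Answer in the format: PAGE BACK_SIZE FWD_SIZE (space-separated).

After 1 (visit(M)): cur=M back=1 fwd=0
After 2 (visit(C)): cur=C back=2 fwd=0
After 3 (visit(Z)): cur=Z back=3 fwd=0

Z 3 0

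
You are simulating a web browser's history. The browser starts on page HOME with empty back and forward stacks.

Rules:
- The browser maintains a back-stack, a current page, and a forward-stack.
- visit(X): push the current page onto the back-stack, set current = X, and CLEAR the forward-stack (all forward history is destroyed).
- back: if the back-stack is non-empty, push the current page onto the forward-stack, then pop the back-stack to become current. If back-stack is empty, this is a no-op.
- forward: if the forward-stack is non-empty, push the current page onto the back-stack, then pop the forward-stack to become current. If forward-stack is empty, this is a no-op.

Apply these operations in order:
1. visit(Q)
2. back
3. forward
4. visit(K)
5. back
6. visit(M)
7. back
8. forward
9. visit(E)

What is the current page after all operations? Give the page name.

Answer: E

Derivation:
After 1 (visit(Q)): cur=Q back=1 fwd=0
After 2 (back): cur=HOME back=0 fwd=1
After 3 (forward): cur=Q back=1 fwd=0
After 4 (visit(K)): cur=K back=2 fwd=0
After 5 (back): cur=Q back=1 fwd=1
After 6 (visit(M)): cur=M back=2 fwd=0
After 7 (back): cur=Q back=1 fwd=1
After 8 (forward): cur=M back=2 fwd=0
After 9 (visit(E)): cur=E back=3 fwd=0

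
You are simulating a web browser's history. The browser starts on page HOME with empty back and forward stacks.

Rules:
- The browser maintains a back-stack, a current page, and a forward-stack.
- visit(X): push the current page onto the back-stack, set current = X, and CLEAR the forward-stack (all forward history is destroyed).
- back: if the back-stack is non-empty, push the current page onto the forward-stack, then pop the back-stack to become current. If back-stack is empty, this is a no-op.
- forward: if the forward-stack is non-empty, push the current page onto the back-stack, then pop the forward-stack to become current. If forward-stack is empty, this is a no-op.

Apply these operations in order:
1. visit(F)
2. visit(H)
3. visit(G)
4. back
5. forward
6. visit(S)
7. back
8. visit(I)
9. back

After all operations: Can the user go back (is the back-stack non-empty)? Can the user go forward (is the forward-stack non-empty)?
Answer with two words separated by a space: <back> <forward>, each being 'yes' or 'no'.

After 1 (visit(F)): cur=F back=1 fwd=0
After 2 (visit(H)): cur=H back=2 fwd=0
After 3 (visit(G)): cur=G back=3 fwd=0
After 4 (back): cur=H back=2 fwd=1
After 5 (forward): cur=G back=3 fwd=0
After 6 (visit(S)): cur=S back=4 fwd=0
After 7 (back): cur=G back=3 fwd=1
After 8 (visit(I)): cur=I back=4 fwd=0
After 9 (back): cur=G back=3 fwd=1

Answer: yes yes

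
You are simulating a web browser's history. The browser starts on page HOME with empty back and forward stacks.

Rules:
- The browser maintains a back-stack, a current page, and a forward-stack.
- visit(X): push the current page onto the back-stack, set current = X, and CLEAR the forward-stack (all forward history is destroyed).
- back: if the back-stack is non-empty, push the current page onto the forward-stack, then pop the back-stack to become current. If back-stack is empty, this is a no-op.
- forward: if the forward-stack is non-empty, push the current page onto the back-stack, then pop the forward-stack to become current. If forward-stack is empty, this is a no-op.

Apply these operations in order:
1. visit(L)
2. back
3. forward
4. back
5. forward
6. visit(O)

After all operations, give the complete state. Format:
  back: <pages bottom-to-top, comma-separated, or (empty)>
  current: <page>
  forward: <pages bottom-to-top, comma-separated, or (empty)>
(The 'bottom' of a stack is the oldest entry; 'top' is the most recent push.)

After 1 (visit(L)): cur=L back=1 fwd=0
After 2 (back): cur=HOME back=0 fwd=1
After 3 (forward): cur=L back=1 fwd=0
After 4 (back): cur=HOME back=0 fwd=1
After 5 (forward): cur=L back=1 fwd=0
After 6 (visit(O)): cur=O back=2 fwd=0

Answer: back: HOME,L
current: O
forward: (empty)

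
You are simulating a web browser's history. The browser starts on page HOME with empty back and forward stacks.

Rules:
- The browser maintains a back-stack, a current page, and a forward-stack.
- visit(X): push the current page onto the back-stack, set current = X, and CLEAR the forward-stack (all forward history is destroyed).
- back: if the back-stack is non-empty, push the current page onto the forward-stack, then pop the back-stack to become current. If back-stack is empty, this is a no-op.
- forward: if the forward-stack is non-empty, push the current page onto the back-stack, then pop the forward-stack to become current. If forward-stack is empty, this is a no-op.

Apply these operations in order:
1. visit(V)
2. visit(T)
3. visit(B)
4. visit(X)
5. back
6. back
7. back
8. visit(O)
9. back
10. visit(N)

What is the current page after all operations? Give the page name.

After 1 (visit(V)): cur=V back=1 fwd=0
After 2 (visit(T)): cur=T back=2 fwd=0
After 3 (visit(B)): cur=B back=3 fwd=0
After 4 (visit(X)): cur=X back=4 fwd=0
After 5 (back): cur=B back=3 fwd=1
After 6 (back): cur=T back=2 fwd=2
After 7 (back): cur=V back=1 fwd=3
After 8 (visit(O)): cur=O back=2 fwd=0
After 9 (back): cur=V back=1 fwd=1
After 10 (visit(N)): cur=N back=2 fwd=0

Answer: N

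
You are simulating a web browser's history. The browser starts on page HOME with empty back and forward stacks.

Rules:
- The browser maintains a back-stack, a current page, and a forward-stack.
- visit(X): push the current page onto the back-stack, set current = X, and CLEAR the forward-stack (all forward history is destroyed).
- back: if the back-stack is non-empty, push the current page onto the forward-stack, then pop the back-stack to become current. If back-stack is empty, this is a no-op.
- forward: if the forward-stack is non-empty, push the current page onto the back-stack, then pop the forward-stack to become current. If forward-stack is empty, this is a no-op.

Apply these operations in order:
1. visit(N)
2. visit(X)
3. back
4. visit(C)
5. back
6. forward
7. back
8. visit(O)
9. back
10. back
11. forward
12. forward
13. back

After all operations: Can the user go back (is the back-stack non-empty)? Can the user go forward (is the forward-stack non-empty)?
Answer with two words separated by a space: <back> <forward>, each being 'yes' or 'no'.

After 1 (visit(N)): cur=N back=1 fwd=0
After 2 (visit(X)): cur=X back=2 fwd=0
After 3 (back): cur=N back=1 fwd=1
After 4 (visit(C)): cur=C back=2 fwd=0
After 5 (back): cur=N back=1 fwd=1
After 6 (forward): cur=C back=2 fwd=0
After 7 (back): cur=N back=1 fwd=1
After 8 (visit(O)): cur=O back=2 fwd=0
After 9 (back): cur=N back=1 fwd=1
After 10 (back): cur=HOME back=0 fwd=2
After 11 (forward): cur=N back=1 fwd=1
After 12 (forward): cur=O back=2 fwd=0
After 13 (back): cur=N back=1 fwd=1

Answer: yes yes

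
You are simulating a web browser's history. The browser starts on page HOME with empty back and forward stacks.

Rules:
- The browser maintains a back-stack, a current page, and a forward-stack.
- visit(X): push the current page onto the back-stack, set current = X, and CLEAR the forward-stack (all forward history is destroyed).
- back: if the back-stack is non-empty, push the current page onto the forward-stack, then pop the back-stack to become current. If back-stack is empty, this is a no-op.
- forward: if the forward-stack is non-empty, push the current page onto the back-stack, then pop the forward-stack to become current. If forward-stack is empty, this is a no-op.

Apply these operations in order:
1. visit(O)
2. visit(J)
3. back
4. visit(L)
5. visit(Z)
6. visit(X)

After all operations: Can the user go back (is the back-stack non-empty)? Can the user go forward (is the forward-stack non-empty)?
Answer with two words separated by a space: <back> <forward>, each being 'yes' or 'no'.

After 1 (visit(O)): cur=O back=1 fwd=0
After 2 (visit(J)): cur=J back=2 fwd=0
After 3 (back): cur=O back=1 fwd=1
After 4 (visit(L)): cur=L back=2 fwd=0
After 5 (visit(Z)): cur=Z back=3 fwd=0
After 6 (visit(X)): cur=X back=4 fwd=0

Answer: yes no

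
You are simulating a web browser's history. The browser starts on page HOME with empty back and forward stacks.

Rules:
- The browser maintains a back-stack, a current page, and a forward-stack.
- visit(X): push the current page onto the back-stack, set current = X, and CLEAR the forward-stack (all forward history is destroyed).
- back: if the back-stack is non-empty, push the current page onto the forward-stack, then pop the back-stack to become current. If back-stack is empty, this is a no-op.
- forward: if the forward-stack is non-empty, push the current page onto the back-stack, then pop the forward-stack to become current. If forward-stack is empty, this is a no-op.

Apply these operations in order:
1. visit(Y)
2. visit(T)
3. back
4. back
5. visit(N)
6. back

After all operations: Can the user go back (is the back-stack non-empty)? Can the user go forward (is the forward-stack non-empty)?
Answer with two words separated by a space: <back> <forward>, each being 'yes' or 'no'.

After 1 (visit(Y)): cur=Y back=1 fwd=0
After 2 (visit(T)): cur=T back=2 fwd=0
After 3 (back): cur=Y back=1 fwd=1
After 4 (back): cur=HOME back=0 fwd=2
After 5 (visit(N)): cur=N back=1 fwd=0
After 6 (back): cur=HOME back=0 fwd=1

Answer: no yes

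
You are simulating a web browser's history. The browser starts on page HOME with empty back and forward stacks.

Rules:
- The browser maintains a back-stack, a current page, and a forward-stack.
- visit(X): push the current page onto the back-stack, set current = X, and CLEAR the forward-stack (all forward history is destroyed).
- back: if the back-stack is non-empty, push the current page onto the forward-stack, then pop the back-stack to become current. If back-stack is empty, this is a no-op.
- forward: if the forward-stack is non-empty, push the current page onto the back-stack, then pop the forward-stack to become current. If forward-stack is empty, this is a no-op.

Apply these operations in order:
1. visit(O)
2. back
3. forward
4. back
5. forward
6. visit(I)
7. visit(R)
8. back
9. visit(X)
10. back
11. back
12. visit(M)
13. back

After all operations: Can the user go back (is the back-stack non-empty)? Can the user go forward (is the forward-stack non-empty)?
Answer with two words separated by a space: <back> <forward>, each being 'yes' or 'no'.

Answer: yes yes

Derivation:
After 1 (visit(O)): cur=O back=1 fwd=0
After 2 (back): cur=HOME back=0 fwd=1
After 3 (forward): cur=O back=1 fwd=0
After 4 (back): cur=HOME back=0 fwd=1
After 5 (forward): cur=O back=1 fwd=0
After 6 (visit(I)): cur=I back=2 fwd=0
After 7 (visit(R)): cur=R back=3 fwd=0
After 8 (back): cur=I back=2 fwd=1
After 9 (visit(X)): cur=X back=3 fwd=0
After 10 (back): cur=I back=2 fwd=1
After 11 (back): cur=O back=1 fwd=2
After 12 (visit(M)): cur=M back=2 fwd=0
After 13 (back): cur=O back=1 fwd=1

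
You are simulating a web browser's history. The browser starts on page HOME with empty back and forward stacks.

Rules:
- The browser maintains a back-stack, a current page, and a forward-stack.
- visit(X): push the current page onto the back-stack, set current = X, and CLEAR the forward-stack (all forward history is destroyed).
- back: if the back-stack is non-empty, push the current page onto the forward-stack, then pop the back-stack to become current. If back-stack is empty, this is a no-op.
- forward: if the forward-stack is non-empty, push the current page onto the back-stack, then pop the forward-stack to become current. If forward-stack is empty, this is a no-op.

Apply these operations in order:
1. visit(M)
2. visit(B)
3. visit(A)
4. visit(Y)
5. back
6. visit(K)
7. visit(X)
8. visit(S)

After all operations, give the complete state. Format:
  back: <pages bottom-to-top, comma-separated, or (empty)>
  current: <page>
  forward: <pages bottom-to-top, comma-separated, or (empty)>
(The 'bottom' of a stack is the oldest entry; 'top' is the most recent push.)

Answer: back: HOME,M,B,A,K,X
current: S
forward: (empty)

Derivation:
After 1 (visit(M)): cur=M back=1 fwd=0
After 2 (visit(B)): cur=B back=2 fwd=0
After 3 (visit(A)): cur=A back=3 fwd=0
After 4 (visit(Y)): cur=Y back=4 fwd=0
After 5 (back): cur=A back=3 fwd=1
After 6 (visit(K)): cur=K back=4 fwd=0
After 7 (visit(X)): cur=X back=5 fwd=0
After 8 (visit(S)): cur=S back=6 fwd=0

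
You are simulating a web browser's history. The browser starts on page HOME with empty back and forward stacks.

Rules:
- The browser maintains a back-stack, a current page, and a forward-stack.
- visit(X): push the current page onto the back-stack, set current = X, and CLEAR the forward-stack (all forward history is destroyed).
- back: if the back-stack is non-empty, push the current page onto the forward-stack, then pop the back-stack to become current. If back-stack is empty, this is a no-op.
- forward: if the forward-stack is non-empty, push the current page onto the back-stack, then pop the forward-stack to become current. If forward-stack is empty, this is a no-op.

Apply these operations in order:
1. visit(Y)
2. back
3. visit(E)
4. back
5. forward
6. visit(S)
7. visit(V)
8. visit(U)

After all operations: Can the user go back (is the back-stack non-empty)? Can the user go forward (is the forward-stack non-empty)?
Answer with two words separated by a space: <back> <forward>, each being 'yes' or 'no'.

Answer: yes no

Derivation:
After 1 (visit(Y)): cur=Y back=1 fwd=0
After 2 (back): cur=HOME back=0 fwd=1
After 3 (visit(E)): cur=E back=1 fwd=0
After 4 (back): cur=HOME back=0 fwd=1
After 5 (forward): cur=E back=1 fwd=0
After 6 (visit(S)): cur=S back=2 fwd=0
After 7 (visit(V)): cur=V back=3 fwd=0
After 8 (visit(U)): cur=U back=4 fwd=0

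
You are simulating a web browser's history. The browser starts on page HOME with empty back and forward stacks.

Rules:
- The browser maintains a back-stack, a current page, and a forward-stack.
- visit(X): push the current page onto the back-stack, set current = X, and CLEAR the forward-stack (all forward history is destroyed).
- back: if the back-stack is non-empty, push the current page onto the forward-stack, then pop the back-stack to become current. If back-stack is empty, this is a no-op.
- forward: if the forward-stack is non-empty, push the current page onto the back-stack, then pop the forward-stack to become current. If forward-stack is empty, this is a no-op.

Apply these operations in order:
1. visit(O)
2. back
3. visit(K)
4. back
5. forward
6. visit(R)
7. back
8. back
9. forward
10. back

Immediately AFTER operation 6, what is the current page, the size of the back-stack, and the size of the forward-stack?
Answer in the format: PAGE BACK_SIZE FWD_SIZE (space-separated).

After 1 (visit(O)): cur=O back=1 fwd=0
After 2 (back): cur=HOME back=0 fwd=1
After 3 (visit(K)): cur=K back=1 fwd=0
After 4 (back): cur=HOME back=0 fwd=1
After 5 (forward): cur=K back=1 fwd=0
After 6 (visit(R)): cur=R back=2 fwd=0

R 2 0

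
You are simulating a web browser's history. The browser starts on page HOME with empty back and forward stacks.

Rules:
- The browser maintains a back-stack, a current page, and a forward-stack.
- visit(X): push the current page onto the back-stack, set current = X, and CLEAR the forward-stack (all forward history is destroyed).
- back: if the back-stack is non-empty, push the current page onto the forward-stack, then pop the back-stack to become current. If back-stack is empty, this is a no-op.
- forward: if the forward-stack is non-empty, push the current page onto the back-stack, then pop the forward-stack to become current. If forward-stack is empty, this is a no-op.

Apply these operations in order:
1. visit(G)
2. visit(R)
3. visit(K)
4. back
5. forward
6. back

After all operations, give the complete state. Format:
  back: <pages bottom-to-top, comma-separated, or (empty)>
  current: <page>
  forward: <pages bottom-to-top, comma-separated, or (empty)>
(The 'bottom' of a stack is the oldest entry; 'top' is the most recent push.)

After 1 (visit(G)): cur=G back=1 fwd=0
After 2 (visit(R)): cur=R back=2 fwd=0
After 3 (visit(K)): cur=K back=3 fwd=0
After 4 (back): cur=R back=2 fwd=1
After 5 (forward): cur=K back=3 fwd=0
After 6 (back): cur=R back=2 fwd=1

Answer: back: HOME,G
current: R
forward: K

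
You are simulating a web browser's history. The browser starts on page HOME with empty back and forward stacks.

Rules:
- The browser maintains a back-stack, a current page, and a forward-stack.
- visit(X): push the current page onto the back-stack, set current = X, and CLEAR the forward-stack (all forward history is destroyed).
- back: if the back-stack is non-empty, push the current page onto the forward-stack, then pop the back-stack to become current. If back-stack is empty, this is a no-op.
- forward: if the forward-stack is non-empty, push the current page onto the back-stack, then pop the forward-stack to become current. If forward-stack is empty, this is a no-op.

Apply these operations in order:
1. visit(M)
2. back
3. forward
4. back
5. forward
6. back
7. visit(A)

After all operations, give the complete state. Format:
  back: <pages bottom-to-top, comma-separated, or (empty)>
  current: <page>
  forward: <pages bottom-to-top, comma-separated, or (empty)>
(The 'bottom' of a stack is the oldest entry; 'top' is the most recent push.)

Answer: back: HOME
current: A
forward: (empty)

Derivation:
After 1 (visit(M)): cur=M back=1 fwd=0
After 2 (back): cur=HOME back=0 fwd=1
After 3 (forward): cur=M back=1 fwd=0
After 4 (back): cur=HOME back=0 fwd=1
After 5 (forward): cur=M back=1 fwd=0
After 6 (back): cur=HOME back=0 fwd=1
After 7 (visit(A)): cur=A back=1 fwd=0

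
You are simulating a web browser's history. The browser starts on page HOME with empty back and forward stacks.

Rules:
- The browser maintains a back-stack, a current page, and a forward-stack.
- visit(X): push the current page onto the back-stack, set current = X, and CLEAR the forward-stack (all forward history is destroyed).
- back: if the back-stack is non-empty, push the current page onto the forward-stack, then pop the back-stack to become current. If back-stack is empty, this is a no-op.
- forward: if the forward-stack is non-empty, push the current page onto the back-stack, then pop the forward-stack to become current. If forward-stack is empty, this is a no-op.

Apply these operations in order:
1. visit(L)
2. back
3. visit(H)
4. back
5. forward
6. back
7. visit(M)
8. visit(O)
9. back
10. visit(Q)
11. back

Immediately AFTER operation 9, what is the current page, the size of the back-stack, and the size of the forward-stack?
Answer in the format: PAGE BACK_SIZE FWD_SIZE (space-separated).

After 1 (visit(L)): cur=L back=1 fwd=0
After 2 (back): cur=HOME back=0 fwd=1
After 3 (visit(H)): cur=H back=1 fwd=0
After 4 (back): cur=HOME back=0 fwd=1
After 5 (forward): cur=H back=1 fwd=0
After 6 (back): cur=HOME back=0 fwd=1
After 7 (visit(M)): cur=M back=1 fwd=0
After 8 (visit(O)): cur=O back=2 fwd=0
After 9 (back): cur=M back=1 fwd=1

M 1 1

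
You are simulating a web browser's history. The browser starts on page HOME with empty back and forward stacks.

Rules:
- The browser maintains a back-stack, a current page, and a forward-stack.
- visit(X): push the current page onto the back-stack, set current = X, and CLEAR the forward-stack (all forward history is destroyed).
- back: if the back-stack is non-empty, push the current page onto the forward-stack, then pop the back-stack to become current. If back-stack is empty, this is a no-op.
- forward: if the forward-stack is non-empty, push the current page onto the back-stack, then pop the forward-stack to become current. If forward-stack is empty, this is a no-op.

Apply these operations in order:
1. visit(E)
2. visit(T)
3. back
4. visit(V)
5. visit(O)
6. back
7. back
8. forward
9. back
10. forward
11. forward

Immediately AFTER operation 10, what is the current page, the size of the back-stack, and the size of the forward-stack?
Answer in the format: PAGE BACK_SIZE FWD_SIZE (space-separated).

After 1 (visit(E)): cur=E back=1 fwd=0
After 2 (visit(T)): cur=T back=2 fwd=0
After 3 (back): cur=E back=1 fwd=1
After 4 (visit(V)): cur=V back=2 fwd=0
After 5 (visit(O)): cur=O back=3 fwd=0
After 6 (back): cur=V back=2 fwd=1
After 7 (back): cur=E back=1 fwd=2
After 8 (forward): cur=V back=2 fwd=1
After 9 (back): cur=E back=1 fwd=2
After 10 (forward): cur=V back=2 fwd=1

V 2 1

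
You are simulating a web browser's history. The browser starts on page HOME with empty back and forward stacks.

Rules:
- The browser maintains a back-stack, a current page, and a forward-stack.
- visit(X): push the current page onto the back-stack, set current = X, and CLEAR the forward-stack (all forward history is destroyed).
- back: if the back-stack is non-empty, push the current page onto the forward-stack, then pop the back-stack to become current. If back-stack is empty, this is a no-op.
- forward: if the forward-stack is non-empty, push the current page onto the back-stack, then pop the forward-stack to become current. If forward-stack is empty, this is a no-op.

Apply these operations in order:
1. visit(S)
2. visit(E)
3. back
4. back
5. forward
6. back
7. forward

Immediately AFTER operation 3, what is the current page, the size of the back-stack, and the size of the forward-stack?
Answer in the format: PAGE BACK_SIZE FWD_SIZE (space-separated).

After 1 (visit(S)): cur=S back=1 fwd=0
After 2 (visit(E)): cur=E back=2 fwd=0
After 3 (back): cur=S back=1 fwd=1

S 1 1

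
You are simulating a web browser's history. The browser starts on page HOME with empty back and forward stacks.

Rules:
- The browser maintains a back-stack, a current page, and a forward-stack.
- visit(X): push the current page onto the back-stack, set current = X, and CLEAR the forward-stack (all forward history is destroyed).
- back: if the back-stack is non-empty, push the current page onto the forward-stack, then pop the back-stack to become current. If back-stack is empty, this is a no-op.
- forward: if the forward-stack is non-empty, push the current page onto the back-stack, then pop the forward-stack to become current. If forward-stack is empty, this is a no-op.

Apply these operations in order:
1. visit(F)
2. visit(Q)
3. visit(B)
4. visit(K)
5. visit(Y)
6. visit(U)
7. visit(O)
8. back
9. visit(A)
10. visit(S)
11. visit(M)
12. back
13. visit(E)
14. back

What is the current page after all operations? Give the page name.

Answer: S

Derivation:
After 1 (visit(F)): cur=F back=1 fwd=0
After 2 (visit(Q)): cur=Q back=2 fwd=0
After 3 (visit(B)): cur=B back=3 fwd=0
After 4 (visit(K)): cur=K back=4 fwd=0
After 5 (visit(Y)): cur=Y back=5 fwd=0
After 6 (visit(U)): cur=U back=6 fwd=0
After 7 (visit(O)): cur=O back=7 fwd=0
After 8 (back): cur=U back=6 fwd=1
After 9 (visit(A)): cur=A back=7 fwd=0
After 10 (visit(S)): cur=S back=8 fwd=0
After 11 (visit(M)): cur=M back=9 fwd=0
After 12 (back): cur=S back=8 fwd=1
After 13 (visit(E)): cur=E back=9 fwd=0
After 14 (back): cur=S back=8 fwd=1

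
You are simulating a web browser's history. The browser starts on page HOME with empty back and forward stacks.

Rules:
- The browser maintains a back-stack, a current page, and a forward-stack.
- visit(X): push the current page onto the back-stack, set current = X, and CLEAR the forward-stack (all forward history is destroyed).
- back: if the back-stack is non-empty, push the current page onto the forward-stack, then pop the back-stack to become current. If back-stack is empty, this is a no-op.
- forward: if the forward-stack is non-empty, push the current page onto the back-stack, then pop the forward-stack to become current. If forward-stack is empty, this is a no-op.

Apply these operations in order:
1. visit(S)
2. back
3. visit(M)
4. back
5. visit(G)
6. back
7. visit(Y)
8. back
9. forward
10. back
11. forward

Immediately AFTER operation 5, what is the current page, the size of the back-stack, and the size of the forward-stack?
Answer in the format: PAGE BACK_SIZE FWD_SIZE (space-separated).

After 1 (visit(S)): cur=S back=1 fwd=0
After 2 (back): cur=HOME back=0 fwd=1
After 3 (visit(M)): cur=M back=1 fwd=0
After 4 (back): cur=HOME back=0 fwd=1
After 5 (visit(G)): cur=G back=1 fwd=0

G 1 0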